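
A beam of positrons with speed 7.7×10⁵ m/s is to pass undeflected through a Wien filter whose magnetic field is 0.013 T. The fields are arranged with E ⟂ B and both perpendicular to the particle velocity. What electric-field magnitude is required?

E = 1.0×10⁴ V/m

For straight-line motion qE = qvB, so E = vB.
E = 7.7×10⁵ × 0.013 = 1.0×10⁴ V/m.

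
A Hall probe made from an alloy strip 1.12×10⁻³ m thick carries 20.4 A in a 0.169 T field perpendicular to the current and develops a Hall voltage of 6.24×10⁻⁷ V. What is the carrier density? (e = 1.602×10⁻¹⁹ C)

From V_H = IB/(n e t), n = IB/(V_H e t).
n = (20.4)(0.169)/((6.24×10⁻⁷)(1.602×10⁻¹⁹)(1.12×10⁻³)) ≈ 3.08×10²⁸ m⁻³.

n ≈ 3.08×10²⁸ m⁻³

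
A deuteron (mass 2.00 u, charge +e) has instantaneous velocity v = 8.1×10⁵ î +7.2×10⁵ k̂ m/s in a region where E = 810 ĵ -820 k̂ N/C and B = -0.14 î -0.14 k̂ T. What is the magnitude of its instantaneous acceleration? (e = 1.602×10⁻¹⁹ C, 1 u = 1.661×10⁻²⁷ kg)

v×B = (0, 1.26×10⁴, 0) N/C.
E + v×B = (0, 1.34×10⁴, -820) N/C.
F = q(E + v×B) = (1.602×10⁻¹⁹ C)·(0, 1.34×10⁴, -820) = (0, 2.15×10⁻¹⁵, -1.31×10⁻¹⁶) N.
|a| = |F|/m = 2.152×10⁻¹⁵/3.322×10⁻²⁷ ≈ 6.48×10¹¹ m/s².

|a| ≈ 6.48×10¹¹ m/s²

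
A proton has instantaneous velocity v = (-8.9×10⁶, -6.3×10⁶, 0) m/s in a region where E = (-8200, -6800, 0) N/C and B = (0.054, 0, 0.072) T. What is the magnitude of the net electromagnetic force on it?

|F| ≈ 1.37×10⁻¹³ N

v×B = (-4.54×10⁵, 6.41×10⁵, 3.40×10⁵) N/C.
E + v×B = (-4.62×10⁵, 6.34×10⁵, 3.40×10⁵) N/C.
F = q(E + v×B) = (1.602×10⁻¹⁹ C)·(-4.62×10⁵, 6.34×10⁵, 3.40×10⁵) = (-7.40×10⁻¹⁴, 1.02×10⁻¹³, 5.45×10⁻¹⁴) N.
|F| = 1.37×10⁻¹³ N.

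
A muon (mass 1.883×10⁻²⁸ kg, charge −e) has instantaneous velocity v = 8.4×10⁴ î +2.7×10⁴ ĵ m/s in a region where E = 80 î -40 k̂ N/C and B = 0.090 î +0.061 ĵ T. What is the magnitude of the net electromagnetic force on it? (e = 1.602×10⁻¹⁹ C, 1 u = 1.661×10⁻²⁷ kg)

v×B = (0, 0, 2690) N/C.
E + v×B = (80.0, 0, 2650) N/C.
F = q(E + v×B) = (−1.602×10⁻¹⁹ C)·(80.0, 0, 2650) = (-1.28×10⁻¹⁷, 0, -4.25×10⁻¹⁶) N.
|F| = 4.25×10⁻¹⁶ N.

|F| ≈ 4.25×10⁻¹⁶ N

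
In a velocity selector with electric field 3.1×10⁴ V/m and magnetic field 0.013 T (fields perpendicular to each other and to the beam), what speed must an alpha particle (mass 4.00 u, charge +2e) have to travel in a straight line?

Straight-line motion ⇒ electric and magnetic forces cancel, so E = vB.
v = E/B = 3.1×10⁴/0.013 = 2.4×10⁶ m/s.

v = 2.4×10⁶ m/s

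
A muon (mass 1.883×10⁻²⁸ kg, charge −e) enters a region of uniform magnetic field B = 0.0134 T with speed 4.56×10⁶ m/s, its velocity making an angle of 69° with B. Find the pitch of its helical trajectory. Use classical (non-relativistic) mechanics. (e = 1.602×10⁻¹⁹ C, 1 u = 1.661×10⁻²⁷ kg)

v∥ = v cosθ = 4.56×10⁶·cos69° ≈ 1.634×10⁶ m/s.
T = 2πm/(|q|B) = 2π(1.883×10⁻²⁸)/((1.602×10⁻¹⁹)(0.0134)) ≈ 5.511×10⁻⁷ s.
pitch = v∥ T = (1.634×10⁶)(5.511×10⁻⁷) ≈ 0.901 m.

p ≈ 0.901 m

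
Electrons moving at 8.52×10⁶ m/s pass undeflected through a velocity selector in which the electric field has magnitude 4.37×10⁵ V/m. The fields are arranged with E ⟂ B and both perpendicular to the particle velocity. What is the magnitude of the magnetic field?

B = 0.0513 T

Balance of forces in the selector: qE = qvB ⇒ B = E/v.
B = 4.37×10⁵/8.52×10⁶ = 0.0513 T.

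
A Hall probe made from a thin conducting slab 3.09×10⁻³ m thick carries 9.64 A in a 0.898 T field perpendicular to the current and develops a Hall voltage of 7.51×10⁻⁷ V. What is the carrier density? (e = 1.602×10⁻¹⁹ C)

From V_H = IB/(n e t), n = IB/(V_H e t).
n = (9.64)(0.898)/((7.51×10⁻⁷)(1.602×10⁻¹⁹)(3.09×10⁻³)) ≈ 2.33×10²⁸ m⁻³.

n ≈ 2.33×10²⁸ m⁻³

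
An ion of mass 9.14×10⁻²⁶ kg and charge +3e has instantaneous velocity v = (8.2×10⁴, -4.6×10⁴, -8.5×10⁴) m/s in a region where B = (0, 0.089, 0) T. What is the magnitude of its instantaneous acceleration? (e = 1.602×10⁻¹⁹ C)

v×B = (7560, 0, 7300) N/C.
F = q v×B = (4.806×10⁻¹⁹ C)·(7560, 0, 7300) = (3.64×10⁻¹⁵, 0, 3.51×10⁻¹⁵) N.
|a| = |F|/m = 5.052×10⁻¹⁵/9.14×10⁻²⁶ ≈ 5.53×10¹⁰ m/s².

|a| ≈ 5.53×10¹⁰ m/s²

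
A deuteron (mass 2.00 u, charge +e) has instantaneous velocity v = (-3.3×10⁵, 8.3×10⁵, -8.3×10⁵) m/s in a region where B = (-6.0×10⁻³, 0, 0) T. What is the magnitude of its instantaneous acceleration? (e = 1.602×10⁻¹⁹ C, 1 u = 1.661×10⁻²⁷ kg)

|a| ≈ 3.40×10¹¹ m/s²

v×B = (0, 4980, 4980) N/C.
F = q v×B = (1.602×10⁻¹⁹ C)·(0, 4980, 4980) = (0, 7.98×10⁻¹⁶, 7.98×10⁻¹⁶) N.
|a| = |F|/m = 1.128×10⁻¹⁵/3.322×10⁻²⁷ ≈ 3.40×10¹¹ m/s².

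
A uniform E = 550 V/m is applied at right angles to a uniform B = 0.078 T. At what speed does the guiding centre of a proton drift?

The E×B drift speed is v_d = E/B.
v_d = 550/0.078 = 7100 m/s.

v_d ≈ 7100 m/s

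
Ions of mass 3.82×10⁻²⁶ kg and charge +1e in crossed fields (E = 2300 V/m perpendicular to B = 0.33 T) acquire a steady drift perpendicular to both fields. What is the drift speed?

The steady drift has the magnetic force balancing the electric force, so v_d = E/B.
v_d = 2300/0.33 = 7000 m/s.

v_d ≈ 7000 m/s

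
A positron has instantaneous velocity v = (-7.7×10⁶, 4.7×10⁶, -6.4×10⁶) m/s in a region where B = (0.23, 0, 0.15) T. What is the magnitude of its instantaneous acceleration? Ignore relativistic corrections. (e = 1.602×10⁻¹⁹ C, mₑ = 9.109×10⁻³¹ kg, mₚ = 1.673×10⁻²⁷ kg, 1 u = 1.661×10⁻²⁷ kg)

|a| ≈ 2.34×10¹⁷ m/s²

v×B = (7.05×10⁵, -3.17×10⁵, -1.08×10⁶) N/C.
F = q v×B = (1.602×10⁻¹⁹ C)·(7.05×10⁵, -3.17×10⁵, -1.08×10⁶) = (1.13×10⁻¹³, -5.08×10⁻¹⁴, -1.73×10⁻¹³) N.
|a| = |F|/m = 2.129×10⁻¹³/9.109×10⁻³¹ ≈ 2.34×10¹⁷ m/s².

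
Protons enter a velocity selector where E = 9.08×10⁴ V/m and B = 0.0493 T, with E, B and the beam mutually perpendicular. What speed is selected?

v = 1.84×10⁶ m/s

Straight-line motion ⇒ electric and magnetic forces cancel, so E = vB.
v = E/B = 9.08×10⁴/0.0493 = 1.84×10⁶ m/s.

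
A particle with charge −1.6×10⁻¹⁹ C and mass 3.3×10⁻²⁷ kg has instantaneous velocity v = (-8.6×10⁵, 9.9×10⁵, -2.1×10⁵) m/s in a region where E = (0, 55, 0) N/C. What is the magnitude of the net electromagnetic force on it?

|F| ≈ 8.80×10⁻¹⁸ N

Only an electric field acts, so F = qE = (−1.6×10⁻¹⁹ C)·(0, 55.0, 0) = (0, -8.80×10⁻¹⁸, 0) N.
|F| = 8.80×10⁻¹⁸ N.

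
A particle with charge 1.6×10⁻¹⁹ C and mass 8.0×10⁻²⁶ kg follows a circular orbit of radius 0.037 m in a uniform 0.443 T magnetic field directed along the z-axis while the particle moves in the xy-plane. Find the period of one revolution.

T ≈ 7.09×10⁻⁶ s

The cyclotron period depends only on m, q, B: T = 2πm/(|q|B).
T = 2π(8.0×10⁻²⁶)/((1.6×10⁻¹⁹)(0.443)) ≈ 7.09×10⁻⁶ s.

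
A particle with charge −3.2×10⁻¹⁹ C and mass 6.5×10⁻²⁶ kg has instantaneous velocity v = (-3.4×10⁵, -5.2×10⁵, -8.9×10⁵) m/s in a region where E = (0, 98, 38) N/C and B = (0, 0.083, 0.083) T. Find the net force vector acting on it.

F ≈ (-9.83×10⁻¹⁵, -9.06×10⁻¹⁵, 9.02×10⁻¹⁵) N

v×B = (3.07×10⁴, 2.82×10⁴, -2.82×10⁴) N/C.
E + v×B = (3.07×10⁴, 2.83×10⁴, -2.82×10⁴) N/C.
F = q(E + v×B) = (−3.2×10⁻¹⁹ C)·(3.07×10⁴, 2.83×10⁴, -2.82×10⁴) = (-9.83×10⁻¹⁵, -9.06×10⁻¹⁵, 9.02×10⁻¹⁵) N.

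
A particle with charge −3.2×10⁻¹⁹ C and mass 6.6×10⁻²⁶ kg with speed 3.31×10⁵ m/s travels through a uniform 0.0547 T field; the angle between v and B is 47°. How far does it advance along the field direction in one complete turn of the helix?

v∥ = v cosθ = 3.31×10⁵·cos47° ≈ 2.257×10⁵ m/s.
T = 2πm/(|q|B) = 2π(6.6×10⁻²⁶)/((3.2×10⁻¹⁹)(0.0547)) ≈ 2.369×10⁻⁵ s.
pitch = v∥ T = (2.257×10⁵)(2.369×10⁻⁵) ≈ 5.35 m.

p ≈ 5.35 m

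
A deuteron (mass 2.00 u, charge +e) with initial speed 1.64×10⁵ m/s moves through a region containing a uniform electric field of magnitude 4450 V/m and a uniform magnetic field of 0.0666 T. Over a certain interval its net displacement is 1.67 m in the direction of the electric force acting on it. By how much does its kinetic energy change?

The magnetic force is always ⟂ v and does no work; only the electric force changes KE.
ΔKE = F_E · d = |q|E d = (1.602×10⁻¹⁹)(4450)(1.67) ≈ 1.19×10⁻¹⁵ J.

ΔKE ≈ 1.19×10⁻¹⁵ J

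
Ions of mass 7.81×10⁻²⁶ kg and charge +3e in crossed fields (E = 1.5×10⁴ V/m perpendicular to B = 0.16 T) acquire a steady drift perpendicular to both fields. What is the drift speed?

v_d ≈ 9.4×10⁴ m/s

The steady drift has the magnetic force balancing the electric force, so v_d = E/B.
v_d = 1.5×10⁴/0.16 = 9.4×10⁴ m/s.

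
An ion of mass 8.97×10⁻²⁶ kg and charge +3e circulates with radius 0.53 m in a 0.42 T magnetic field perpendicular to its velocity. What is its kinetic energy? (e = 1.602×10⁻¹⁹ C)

KE ≈ 4.0×10⁵ eV

v = |q|Br/m, then KE = ½mv² = (qBr)²/(2m).
v = (4.806×10⁻¹⁹)(0.42)(0.53)/8.97×10⁻²⁶ ≈ 1.193×10⁶ m/s.
KE = ½(8.97×10⁻²⁶)(1.193×10⁶)² ≈ 6.4×10⁻¹⁴ J = 4.0×10⁵ eV.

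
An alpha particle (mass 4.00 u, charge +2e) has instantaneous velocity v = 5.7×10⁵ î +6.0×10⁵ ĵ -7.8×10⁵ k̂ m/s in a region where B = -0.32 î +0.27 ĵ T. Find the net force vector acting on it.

v×B = (2.11×10⁵, 2.50×10⁵, 3.46×10⁵) N/C.
F = q v×B = (3.204×10⁻¹⁹ C)·(2.11×10⁵, 2.50×10⁵, 3.46×10⁵) = (6.75×10⁻¹⁴, 8.00×10⁻¹⁴, 1.11×10⁻¹³) N.

F ≈ (6.75×10⁻¹⁴, 8.00×10⁻¹⁴, 1.11×10⁻¹³) N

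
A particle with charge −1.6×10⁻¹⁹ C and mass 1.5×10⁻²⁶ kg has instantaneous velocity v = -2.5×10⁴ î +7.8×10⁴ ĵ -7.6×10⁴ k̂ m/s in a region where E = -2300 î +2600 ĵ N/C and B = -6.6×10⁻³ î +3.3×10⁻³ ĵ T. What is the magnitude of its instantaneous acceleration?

v×B = (251, 502, 432) N/C.
E + v×B = (-2050, 3100, 432) N/C.
F = q(E + v×B) = (−1.6×10⁻¹⁹ C)·(-2050, 3100, 432) = (3.28×10⁻¹⁶, -4.96×10⁻¹⁶, -6.92×10⁻¹⁷) N.
|a| = |F|/m = 5.988×10⁻¹⁶/1.5×10⁻²⁶ ≈ 3.99×10¹⁰ m/s².

|a| ≈ 3.99×10¹⁰ m/s²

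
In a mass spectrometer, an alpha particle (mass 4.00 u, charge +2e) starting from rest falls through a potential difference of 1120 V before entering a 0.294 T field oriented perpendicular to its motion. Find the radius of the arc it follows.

Acceleration: |q|V = ½mv² ⇒ v = √(2|q|V/m) = √(2·3.204×10⁻¹⁹·1120/6.644×10⁻²⁷) ≈ 3.287×10⁵ m/s.
In the field: r = mv/(|q|B) = (6.644×10⁻²⁷)(3.287×10⁵)/((3.204×10⁻¹⁹)(0.294)) ≈ 0.0232 m.

r ≈ 0.0232 m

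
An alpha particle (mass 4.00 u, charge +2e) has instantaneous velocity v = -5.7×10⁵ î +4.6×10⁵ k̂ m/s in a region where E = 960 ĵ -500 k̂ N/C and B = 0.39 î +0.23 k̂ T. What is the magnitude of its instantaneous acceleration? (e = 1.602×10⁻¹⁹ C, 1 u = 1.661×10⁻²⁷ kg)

|a| ≈ 1.50×10¹³ m/s²

v×B = (0, 3.10×10⁵, 0) N/C.
E + v×B = (0, 3.11×10⁵, -500) N/C.
F = q(E + v×B) = (3.204×10⁻¹⁹ C)·(0, 3.11×10⁵, -500) = (0, 9.98×10⁻¹⁴, -1.60×10⁻¹⁶) N.
|a| = |F|/m = 9.979×10⁻¹⁴/6.644×10⁻²⁷ ≈ 1.50×10¹³ m/s².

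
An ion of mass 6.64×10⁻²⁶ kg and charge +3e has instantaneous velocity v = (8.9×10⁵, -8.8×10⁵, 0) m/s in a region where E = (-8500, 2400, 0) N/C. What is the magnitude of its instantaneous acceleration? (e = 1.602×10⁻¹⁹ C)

Only an electric field acts, so F = qE = (4.806×10⁻¹⁹ C)·(-8500, 2400, 0) = (-4.09×10⁻¹⁵, 1.15×10⁻¹⁵, 0) N.
|a| = |F|/m = 4.245×10⁻¹⁵/6.64×10⁻²⁶ ≈ 6.39×10¹⁰ m/s².

|a| ≈ 6.39×10¹⁰ m/s²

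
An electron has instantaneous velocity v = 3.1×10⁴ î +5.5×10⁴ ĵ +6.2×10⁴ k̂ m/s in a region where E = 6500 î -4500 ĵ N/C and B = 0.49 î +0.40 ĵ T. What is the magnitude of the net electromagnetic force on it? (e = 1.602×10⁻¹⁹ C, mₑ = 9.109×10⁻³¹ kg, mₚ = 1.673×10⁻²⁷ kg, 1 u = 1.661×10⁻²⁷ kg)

v×B = (-2.48×10⁴, 3.04×10⁴, -1.46×10⁴) N/C.
E + v×B = (-1.83×10⁴, 2.59×10⁴, -1.46×10⁴) N/C.
F = q(E + v×B) = (−1.602×10⁻¹⁹ C)·(-1.83×10⁴, 2.59×10⁴, -1.46×10⁴) = (2.93×10⁻¹⁵, -4.15×10⁻¹⁵, 2.33×10⁻¹⁵) N.
|F| = 5.59×10⁻¹⁵ N.

|F| ≈ 5.59×10⁻¹⁵ N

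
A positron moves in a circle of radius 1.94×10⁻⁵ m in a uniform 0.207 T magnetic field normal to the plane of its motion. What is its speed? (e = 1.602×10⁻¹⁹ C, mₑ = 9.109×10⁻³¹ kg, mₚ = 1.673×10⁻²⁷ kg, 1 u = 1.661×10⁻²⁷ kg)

v ≈ 7.06×10⁵ m/s

From |q|vB = mv²/r, v = |q|Br/m.
v = (1.602×10⁻¹⁹)(0.207)(1.94×10⁻⁵)/9.109×10⁻³¹ ≈ 7.06×10⁵ m/s.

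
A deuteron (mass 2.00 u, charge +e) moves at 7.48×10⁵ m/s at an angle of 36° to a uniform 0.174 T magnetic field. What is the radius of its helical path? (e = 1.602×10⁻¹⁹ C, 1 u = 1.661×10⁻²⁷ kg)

r ≈ 0.0524 m

v⊥ = v sinθ = 7.48×10⁵·sin36° ≈ 4.397×10⁵ m/s.
r = m v⊥/(|q|B) = (3.322×10⁻²⁷)(4.397×10⁵)/((1.602×10⁻¹⁹)(0.174)) ≈ 0.0524 m.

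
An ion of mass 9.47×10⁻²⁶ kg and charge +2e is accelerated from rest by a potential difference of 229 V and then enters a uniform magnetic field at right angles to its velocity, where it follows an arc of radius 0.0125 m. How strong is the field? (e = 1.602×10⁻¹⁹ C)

v = √(2|q|V/m) = √(2·3.204×10⁻¹⁹·229/9.47×10⁻²⁶) ≈ 3.936×10⁴ m/s.
B = mv/(|q|r) = (9.47×10⁻²⁶)(3.936×10⁴)/((3.204×10⁻¹⁹)(0.0125)) ≈ 0.931 T.

B ≈ 0.931 T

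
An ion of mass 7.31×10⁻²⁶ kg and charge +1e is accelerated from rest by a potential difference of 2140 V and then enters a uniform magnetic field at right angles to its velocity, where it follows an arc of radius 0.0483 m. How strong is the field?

B ≈ 0.915 T

v = √(2|q|V/m) = √(2·1.602×10⁻¹⁹·2140/7.31×10⁻²⁶) ≈ 9.685×10⁴ m/s.
B = mv/(|q|r) = (7.31×10⁻²⁶)(9.685×10⁴)/((1.602×10⁻¹⁹)(0.0483)) ≈ 0.915 T.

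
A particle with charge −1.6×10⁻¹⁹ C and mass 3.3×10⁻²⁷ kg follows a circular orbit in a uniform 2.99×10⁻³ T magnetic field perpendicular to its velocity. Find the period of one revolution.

T ≈ 4.33×10⁻⁵ s

The cyclotron period depends only on m, q, B: T = 2πm/(|q|B).
T = 2π(3.3×10⁻²⁷)/((1.6×10⁻¹⁹)(2.99×10⁻³)) ≈ 4.33×10⁻⁵ s.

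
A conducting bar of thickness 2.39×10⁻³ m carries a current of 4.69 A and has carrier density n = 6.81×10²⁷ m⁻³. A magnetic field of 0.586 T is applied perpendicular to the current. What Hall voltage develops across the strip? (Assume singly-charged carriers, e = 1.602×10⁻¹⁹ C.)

V_H ≈ 1.05×10⁻⁶ V

V_H = IB/(n e t).
V_H = (4.69)(0.586)/((6.81×10²⁷)(1.602×10⁻¹⁹)(2.39×10⁻³)) ≈ 1.05×10⁻⁶ V.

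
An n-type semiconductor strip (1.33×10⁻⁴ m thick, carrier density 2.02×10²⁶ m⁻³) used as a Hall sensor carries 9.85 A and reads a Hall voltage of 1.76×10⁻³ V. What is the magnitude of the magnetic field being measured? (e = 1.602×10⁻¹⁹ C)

B ≈ 0.769 T

From V_H = IB/(n e t), B = V_H n e t / I.
B = (1.76×10⁻³)(2.02×10²⁶)(1.602×10⁻¹⁹)(1.33×10⁻⁴)/9.85 ≈ 0.769 T.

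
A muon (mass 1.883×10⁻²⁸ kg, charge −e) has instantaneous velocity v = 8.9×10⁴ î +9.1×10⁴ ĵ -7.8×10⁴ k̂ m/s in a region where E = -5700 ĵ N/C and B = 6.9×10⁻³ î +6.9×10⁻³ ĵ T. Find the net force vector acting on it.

v×B = (538, -538, -13.8) N/C.
E + v×B = (538, -6240, -13.8) N/C.
F = q(E + v×B) = (−1.602×10⁻¹⁹ C)·(538, -6240, -13.8) = (-8.62×10⁻¹⁷, 9.99×10⁻¹⁶, 2.21×10⁻¹⁸) N.

F ≈ (-8.62×10⁻¹⁷, 9.99×10⁻¹⁶, 2.21×10⁻¹⁸) N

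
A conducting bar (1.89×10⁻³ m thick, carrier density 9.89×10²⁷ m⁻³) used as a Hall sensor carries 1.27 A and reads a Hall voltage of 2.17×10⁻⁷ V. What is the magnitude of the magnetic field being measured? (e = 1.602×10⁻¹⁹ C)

From V_H = IB/(n e t), B = V_H n e t / I.
B = (2.17×10⁻⁷)(9.89×10²⁷)(1.602×10⁻¹⁹)(1.89×10⁻³)/1.27 ≈ 0.512 T.

B ≈ 0.512 T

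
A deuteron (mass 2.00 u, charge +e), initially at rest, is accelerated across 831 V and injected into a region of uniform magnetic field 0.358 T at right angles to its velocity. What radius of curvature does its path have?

Acceleration: |q|V = ½mv² ⇒ v = √(2|q|V/m) = √(2·1.602×10⁻¹⁹·831/3.322×10⁻²⁷) ≈ 2.831×10⁵ m/s.
In the field: r = mv/(|q|B) = (3.322×10⁻²⁷)(2.831×10⁵)/((1.602×10⁻¹⁹)(0.358)) ≈ 0.0164 m.

r ≈ 0.0164 m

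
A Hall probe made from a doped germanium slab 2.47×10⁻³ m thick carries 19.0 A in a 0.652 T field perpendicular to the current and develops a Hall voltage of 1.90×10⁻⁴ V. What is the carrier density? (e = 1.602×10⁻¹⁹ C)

From V_H = IB/(n e t), n = IB/(V_H e t).
n = (19.0)(0.652)/((1.90×10⁻⁴)(1.602×10⁻¹⁹)(2.47×10⁻³)) ≈ 1.65×10²⁶ m⁻³.

n ≈ 1.65×10²⁶ m⁻³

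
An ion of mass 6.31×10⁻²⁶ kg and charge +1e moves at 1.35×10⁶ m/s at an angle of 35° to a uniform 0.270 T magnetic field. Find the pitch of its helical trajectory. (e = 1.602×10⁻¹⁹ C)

p ≈ 10.1 m

v∥ = v cosθ = 1.35×10⁶·cos35° ≈ 1.106×10⁶ m/s.
T = 2πm/(|q|B) = 2π(6.31×10⁻²⁶)/((1.602×10⁻¹⁹)(0.270)) ≈ 9.166×10⁻⁶ s.
pitch = v∥ T = (1.106×10⁶)(9.166×10⁻⁶) ≈ 10.1 m.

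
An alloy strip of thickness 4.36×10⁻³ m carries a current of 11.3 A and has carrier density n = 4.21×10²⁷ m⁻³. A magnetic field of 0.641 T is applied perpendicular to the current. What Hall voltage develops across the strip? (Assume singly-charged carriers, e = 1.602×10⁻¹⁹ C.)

V_H = IB/(n e t).
V_H = (11.3)(0.641)/((4.21×10²⁷)(1.602×10⁻¹⁹)(4.36×10⁻³)) ≈ 2.46×10⁻⁶ V.

V_H ≈ 2.46×10⁻⁶ V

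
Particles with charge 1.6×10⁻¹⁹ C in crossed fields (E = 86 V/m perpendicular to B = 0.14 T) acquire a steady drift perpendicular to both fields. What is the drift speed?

v_d ≈ 610 m/s

The steady drift has the magnetic force balancing the electric force, so v_d = E/B.
v_d = 86/0.14 = 610 m/s.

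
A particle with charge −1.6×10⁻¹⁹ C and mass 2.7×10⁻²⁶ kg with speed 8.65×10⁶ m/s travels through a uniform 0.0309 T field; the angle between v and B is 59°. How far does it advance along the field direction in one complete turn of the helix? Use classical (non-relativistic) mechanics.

v∥ = v cosθ = 8.65×10⁶·cos59° ≈ 4.455×10⁶ m/s.
T = 2πm/(|q|B) = 2π(2.7×10⁻²⁶)/((1.6×10⁻¹⁹)(0.0309)) ≈ 3.431×10⁻⁵ s.
pitch = v∥ T = (4.455×10⁶)(3.431×10⁻⁵) ≈ 153 m.

p ≈ 153 m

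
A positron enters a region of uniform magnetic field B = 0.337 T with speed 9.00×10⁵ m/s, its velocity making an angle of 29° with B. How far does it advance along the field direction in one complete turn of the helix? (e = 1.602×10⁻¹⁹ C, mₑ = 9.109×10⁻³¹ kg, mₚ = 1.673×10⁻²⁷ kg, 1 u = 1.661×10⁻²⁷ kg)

p ≈ 8.34×10⁻⁵ m

v∥ = v cosθ = 9.00×10⁵·cos29° ≈ 7.872×10⁵ m/s.
T = 2πm/(|q|B) = 2π(9.109×10⁻³¹)/((1.602×10⁻¹⁹)(0.337)) ≈ 1.060×10⁻¹⁰ s.
pitch = v∥ T = (7.872×10⁵)(1.060×10⁻¹⁰) ≈ 8.34×10⁻⁵ m.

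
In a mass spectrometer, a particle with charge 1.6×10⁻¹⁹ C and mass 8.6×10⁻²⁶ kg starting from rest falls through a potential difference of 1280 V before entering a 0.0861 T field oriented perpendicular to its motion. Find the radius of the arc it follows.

Acceleration: |q|V = ½mv² ⇒ v = √(2|q|V/m) = √(2·1.6×10⁻¹⁹·1280/8.6×10⁻²⁶) ≈ 6.901×10⁴ m/s.
In the field: r = mv/(|q|B) = (8.6×10⁻²⁶)(6.901×10⁴)/((1.6×10⁻¹⁹)(0.0861)) ≈ 0.431 m.

r ≈ 0.431 m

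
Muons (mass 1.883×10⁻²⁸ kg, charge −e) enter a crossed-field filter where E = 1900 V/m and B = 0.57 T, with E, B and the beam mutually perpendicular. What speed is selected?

Straight-line motion ⇒ electric and magnetic forces cancel, so E = vB.
v = E/B = 1900/0.57 = 3300 m/s.

v = 3300 m/s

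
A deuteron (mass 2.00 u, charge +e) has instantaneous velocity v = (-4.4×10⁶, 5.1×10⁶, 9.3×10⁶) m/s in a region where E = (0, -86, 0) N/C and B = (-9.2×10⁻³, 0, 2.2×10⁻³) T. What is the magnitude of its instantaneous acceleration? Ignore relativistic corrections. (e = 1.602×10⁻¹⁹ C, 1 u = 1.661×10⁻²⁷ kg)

|a| ≈ 4.34×10¹² m/s²

v×B = (1.12×10⁴, -7.59×10⁴, 4.69×10⁴) N/C.
E + v×B = (1.12×10⁴, -7.60×10⁴, 4.69×10⁴) N/C.
F = q(E + v×B) = (1.602×10⁻¹⁹ C)·(1.12×10⁴, -7.60×10⁴, 4.69×10⁴) = (1.80×10⁻¹⁵, -1.22×10⁻¹⁴, 7.52×10⁻¹⁵) N.
|a| = |F|/m = 1.442×10⁻¹⁴/3.322×10⁻²⁷ ≈ 4.34×10¹² m/s².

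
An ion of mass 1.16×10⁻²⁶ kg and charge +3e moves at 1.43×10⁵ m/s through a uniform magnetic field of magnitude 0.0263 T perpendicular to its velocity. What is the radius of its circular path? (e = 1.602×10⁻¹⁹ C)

The magnetic force provides the centripetal force: |q|vB = mv²/r.
r = mv/(|q|B) = (1.16×10⁻²⁶)(1.43×10⁵)/((4.806×10⁻¹⁹)(0.0263)) ≈ 0.131 m.

r ≈ 0.131 m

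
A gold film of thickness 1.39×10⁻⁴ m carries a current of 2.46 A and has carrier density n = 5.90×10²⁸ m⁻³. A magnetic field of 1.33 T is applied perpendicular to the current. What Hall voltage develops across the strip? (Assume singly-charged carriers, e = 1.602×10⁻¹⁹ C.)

V_H ≈ 2.49×10⁻⁶ V

V_H = IB/(n e t).
V_H = (2.46)(1.33)/((5.90×10²⁸)(1.602×10⁻¹⁹)(1.39×10⁻⁴)) ≈ 2.49×10⁻⁶ V.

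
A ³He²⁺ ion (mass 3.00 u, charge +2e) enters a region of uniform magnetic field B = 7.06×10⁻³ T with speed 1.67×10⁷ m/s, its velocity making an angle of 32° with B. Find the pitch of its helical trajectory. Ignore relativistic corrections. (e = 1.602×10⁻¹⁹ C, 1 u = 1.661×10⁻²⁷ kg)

p ≈ 196 m

v∥ = v cosθ = 1.67×10⁷·cos32° ≈ 1.416×10⁷ m/s.
T = 2πm/(|q|B) = 2π(4.983×10⁻²⁷)/((3.204×10⁻¹⁹)(7.06×10⁻³)) ≈ 1.384×10⁻⁵ s.
pitch = v∥ T = (1.416×10⁷)(1.384×10⁻⁵) ≈ 196 m.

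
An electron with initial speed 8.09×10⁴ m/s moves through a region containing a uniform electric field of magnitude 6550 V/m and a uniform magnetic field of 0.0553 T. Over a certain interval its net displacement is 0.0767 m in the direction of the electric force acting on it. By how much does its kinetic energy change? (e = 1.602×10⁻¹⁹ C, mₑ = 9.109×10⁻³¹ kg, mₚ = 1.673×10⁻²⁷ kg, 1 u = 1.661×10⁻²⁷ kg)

The magnetic force is always ⟂ v and does no work; only the electric force changes KE.
ΔKE = F_E · d = |q|E d = (1.602×10⁻¹⁹)(6550)(0.0767) ≈ 8.05×10⁻¹⁷ J.

ΔKE ≈ 8.05×10⁻¹⁷ J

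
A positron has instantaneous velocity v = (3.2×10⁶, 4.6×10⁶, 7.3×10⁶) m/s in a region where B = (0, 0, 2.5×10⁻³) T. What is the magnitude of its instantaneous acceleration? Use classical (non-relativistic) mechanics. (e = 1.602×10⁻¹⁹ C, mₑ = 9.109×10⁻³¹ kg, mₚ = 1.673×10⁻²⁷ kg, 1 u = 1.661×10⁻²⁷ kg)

v×B = (1.15×10⁴, -8000, 0) N/C.
F = q v×B = (1.602×10⁻¹⁹ C)·(1.15×10⁴, -8000, 0) = (1.84×10⁻¹⁵, -1.28×10⁻¹⁵, 0) N.
|a| = |F|/m = 2.244×10⁻¹⁵/9.109×10⁻³¹ ≈ 2.46×10¹⁵ m/s².

|a| ≈ 2.46×10¹⁵ m/s²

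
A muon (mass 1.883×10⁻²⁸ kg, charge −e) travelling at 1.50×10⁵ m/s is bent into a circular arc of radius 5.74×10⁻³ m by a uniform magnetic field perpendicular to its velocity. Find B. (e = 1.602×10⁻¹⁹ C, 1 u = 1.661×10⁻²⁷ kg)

B ≈ 0.0307 T

From |q|vB = mv²/r, B = mv/(|q|r).
B = (1.883×10⁻²⁸)(1.50×10⁵)/((1.602×10⁻¹⁹)(5.74×10⁻³)) ≈ 0.0307 T.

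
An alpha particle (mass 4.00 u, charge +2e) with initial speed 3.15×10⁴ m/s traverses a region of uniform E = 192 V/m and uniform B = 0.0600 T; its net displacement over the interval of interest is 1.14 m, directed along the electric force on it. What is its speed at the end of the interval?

B does no work; ΔKE = |q|E d.
½mv_f² = ½mv₀² + |q|Ed = ½(6.644×10⁻²⁷)(3.15×10⁴)² + (3.204×10⁻¹⁹)(192)(1.14) ≈ 3.296×10⁻¹⁸ J + 7.013×10⁻¹⁷ J ≈ 7.343×10⁻¹⁷ J.
v_f = √(2·7.343×10⁻¹⁷/6.644×10⁻²⁷) ≈ 1.49×10⁵ m/s.

v_f ≈ 1.49×10⁵ m/s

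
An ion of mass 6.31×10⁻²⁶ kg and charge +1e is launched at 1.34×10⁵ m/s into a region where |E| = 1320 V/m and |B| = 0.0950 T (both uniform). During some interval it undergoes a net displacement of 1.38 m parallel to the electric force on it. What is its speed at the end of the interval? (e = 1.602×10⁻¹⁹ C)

B does no work; ΔKE = |q|E d.
½mv_f² = ½mv₀² + |q|Ed = ½(6.31×10⁻²⁶)(1.34×10⁵)² + (1.602×10⁻¹⁹)(1320)(1.38) ≈ 5.665×10⁻¹⁶ J + 2.918×10⁻¹⁶ J ≈ 8.583×10⁻¹⁶ J.
v_f = √(2·8.583×10⁻¹⁶/6.31×10⁻²⁶) ≈ 1.65×10⁵ m/s.

v_f ≈ 1.65×10⁵ m/s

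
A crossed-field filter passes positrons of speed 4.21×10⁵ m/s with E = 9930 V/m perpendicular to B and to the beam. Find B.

B = 0.0236 T

Balance of forces in the selector: qE = qvB ⇒ B = E/v.
B = 9930/4.21×10⁵ = 0.0236 T.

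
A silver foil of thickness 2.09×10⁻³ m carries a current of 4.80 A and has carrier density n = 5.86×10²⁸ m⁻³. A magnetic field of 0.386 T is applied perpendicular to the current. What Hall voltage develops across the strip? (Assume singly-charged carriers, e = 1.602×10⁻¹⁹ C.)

V_H = IB/(n e t).
V_H = (4.80)(0.386)/((5.86×10²⁸)(1.602×10⁻¹⁹)(2.09×10⁻³)) ≈ 9.44×10⁻⁸ V.

V_H ≈ 9.44×10⁻⁸ V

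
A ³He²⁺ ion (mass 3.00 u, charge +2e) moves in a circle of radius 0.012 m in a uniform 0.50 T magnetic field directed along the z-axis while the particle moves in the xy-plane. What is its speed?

v ≈ 3.9×10⁵ m/s

From |q|vB = mv²/r, v = |q|Br/m.
v = (3.204×10⁻¹⁹)(0.50)(0.012)/4.983×10⁻²⁷ ≈ 3.9×10⁵ m/s.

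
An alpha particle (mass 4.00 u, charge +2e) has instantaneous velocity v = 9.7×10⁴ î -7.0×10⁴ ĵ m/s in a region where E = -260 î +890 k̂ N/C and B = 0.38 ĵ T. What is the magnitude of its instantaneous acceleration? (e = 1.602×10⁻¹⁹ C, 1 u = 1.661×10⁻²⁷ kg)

v×B = (0, 0, 3.69×10⁴) N/C.
E + v×B = (-260, 0, 3.78×10⁴) N/C.
F = q(E + v×B) = (3.204×10⁻¹⁹ C)·(-260, 0, 3.78×10⁴) = (-8.33×10⁻¹⁷, 0, 1.21×10⁻¹⁴) N.
|a| = |F|/m = 1.210×10⁻¹⁴/6.644×10⁻²⁷ ≈ 1.82×10¹² m/s².

|a| ≈ 1.82×10¹² m/s²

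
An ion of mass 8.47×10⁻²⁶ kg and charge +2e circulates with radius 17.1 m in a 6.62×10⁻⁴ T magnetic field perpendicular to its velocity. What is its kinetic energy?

KE ≈ 485 eV

v = |q|Br/m, then KE = ½mv² = (qBr)²/(2m).
v = (3.204×10⁻¹⁹)(6.62×10⁻⁴)(17.1)/8.47×10⁻²⁶ ≈ 4.282×10⁴ m/s.
KE = ½(8.47×10⁻²⁶)(4.282×10⁴)² ≈ 7.77×10⁻¹⁷ J = 485 eV.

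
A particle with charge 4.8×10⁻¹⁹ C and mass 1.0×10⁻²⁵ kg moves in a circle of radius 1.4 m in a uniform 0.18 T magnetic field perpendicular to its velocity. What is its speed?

v ≈ 1.2×10⁶ m/s

From |q|vB = mv²/r, v = |q|Br/m.
v = (4.8×10⁻¹⁹)(0.18)(1.4)/1.0×10⁻²⁵ ≈ 1.2×10⁶ m/s.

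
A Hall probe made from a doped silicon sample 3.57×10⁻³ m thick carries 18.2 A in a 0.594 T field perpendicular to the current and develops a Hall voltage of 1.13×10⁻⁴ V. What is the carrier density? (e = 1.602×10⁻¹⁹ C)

From V_H = IB/(n e t), n = IB/(V_H e t).
n = (18.2)(0.594)/((1.13×10⁻⁴)(1.602×10⁻¹⁹)(3.57×10⁻³)) ≈ 1.67×10²⁶ m⁻³.

n ≈ 1.67×10²⁶ m⁻³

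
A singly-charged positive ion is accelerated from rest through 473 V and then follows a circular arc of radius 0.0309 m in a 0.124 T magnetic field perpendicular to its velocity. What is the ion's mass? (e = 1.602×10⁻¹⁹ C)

Combine |q|V = ½mv² and r = mv/(|q|B): eliminate v to get m = qB²r²/(2V).
m = (1.602×10⁻¹⁹)(0.124)²(0.0309)²/(2·473) ≈ 2.49×10⁻²⁷ kg.

m ≈ 2.49×10⁻²⁷ kg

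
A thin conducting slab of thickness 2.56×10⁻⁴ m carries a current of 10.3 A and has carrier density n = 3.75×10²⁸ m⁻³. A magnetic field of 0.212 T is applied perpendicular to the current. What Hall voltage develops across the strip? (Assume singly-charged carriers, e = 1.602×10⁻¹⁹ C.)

V_H = IB/(n e t).
V_H = (10.3)(0.212)/((3.75×10²⁸)(1.602×10⁻¹⁹)(2.56×10⁻⁴)) ≈ 1.42×10⁻⁶ V.

V_H ≈ 1.42×10⁻⁶ V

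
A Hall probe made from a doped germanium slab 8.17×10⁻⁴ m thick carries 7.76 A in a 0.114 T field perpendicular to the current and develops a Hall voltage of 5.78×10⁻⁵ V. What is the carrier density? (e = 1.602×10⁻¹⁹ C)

From V_H = IB/(n e t), n = IB/(V_H e t).
n = (7.76)(0.114)/((5.78×10⁻⁵)(1.602×10⁻¹⁹)(8.17×10⁻⁴)) ≈ 1.17×10²⁶ m⁻³.

n ≈ 1.17×10²⁶ m⁻³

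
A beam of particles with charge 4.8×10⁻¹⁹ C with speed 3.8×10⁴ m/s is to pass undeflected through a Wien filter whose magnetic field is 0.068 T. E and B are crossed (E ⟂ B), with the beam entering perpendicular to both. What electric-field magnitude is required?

For straight-line motion qE = qvB, so E = vB.
E = 3.8×10⁴ × 0.068 = 2600 V/m.

E = 2600 V/m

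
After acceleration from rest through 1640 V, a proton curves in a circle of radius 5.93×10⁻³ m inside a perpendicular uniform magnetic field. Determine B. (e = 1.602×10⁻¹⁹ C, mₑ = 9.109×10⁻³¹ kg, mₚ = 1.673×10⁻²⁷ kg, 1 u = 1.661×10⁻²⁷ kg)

B ≈ 0.987 T

v = √(2|q|V/m) = √(2·1.602×10⁻¹⁹·1640/1.673×10⁻²⁷) ≈ 5.604×10⁵ m/s.
B = mv/(|q|r) = (1.673×10⁻²⁷)(5.604×10⁵)/((1.602×10⁻¹⁹)(5.93×10⁻³)) ≈ 0.987 T.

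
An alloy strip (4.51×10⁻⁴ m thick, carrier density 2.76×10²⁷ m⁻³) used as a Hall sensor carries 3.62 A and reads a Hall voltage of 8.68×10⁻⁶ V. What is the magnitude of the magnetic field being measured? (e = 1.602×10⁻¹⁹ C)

B ≈ 0.478 T

From V_H = IB/(n e t), B = V_H n e t / I.
B = (8.68×10⁻⁶)(2.76×10²⁷)(1.602×10⁻¹⁹)(4.51×10⁻⁴)/3.62 ≈ 0.478 T.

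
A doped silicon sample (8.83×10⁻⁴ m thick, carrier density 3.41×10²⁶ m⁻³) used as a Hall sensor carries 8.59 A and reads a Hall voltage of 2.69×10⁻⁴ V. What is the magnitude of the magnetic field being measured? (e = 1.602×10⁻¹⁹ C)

From V_H = IB/(n e t), B = V_H n e t / I.
B = (2.69×10⁻⁴)(3.41×10²⁶)(1.602×10⁻¹⁹)(8.83×10⁻⁴)/8.59 ≈ 1.51 T.

B ≈ 1.51 T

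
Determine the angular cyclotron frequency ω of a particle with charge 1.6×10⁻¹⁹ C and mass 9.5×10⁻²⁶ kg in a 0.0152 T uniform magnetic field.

ω = |q|B/m.
ω = (1.6×10⁻¹⁹)(0.0152)/9.5×10⁻²⁶ ≈ 2.56×10⁴ rad/s.

ω ≈ 2.56×10⁴ rad/s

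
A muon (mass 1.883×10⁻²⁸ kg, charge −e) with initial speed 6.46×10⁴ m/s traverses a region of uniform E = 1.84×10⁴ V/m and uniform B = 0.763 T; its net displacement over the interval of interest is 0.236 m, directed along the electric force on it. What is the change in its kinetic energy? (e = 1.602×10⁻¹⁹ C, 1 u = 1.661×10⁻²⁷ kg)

The magnetic force is always ⟂ v and does no work; only the electric force changes KE.
ΔKE = F_E · d = |q|E d = (1.602×10⁻¹⁹)(1.84×10⁴)(0.236) ≈ 6.96×10⁻¹⁶ J.

ΔKE ≈ 6.96×10⁻¹⁶ J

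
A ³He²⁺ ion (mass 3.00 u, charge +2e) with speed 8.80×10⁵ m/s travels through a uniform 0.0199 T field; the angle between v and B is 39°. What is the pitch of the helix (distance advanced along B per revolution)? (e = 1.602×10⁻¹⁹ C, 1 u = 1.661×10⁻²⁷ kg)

p ≈ 3.36 m

v∥ = v cosθ = 8.80×10⁵·cos39° ≈ 6.839×10⁵ m/s.
T = 2πm/(|q|B) = 2π(4.983×10⁻²⁷)/((3.204×10⁻¹⁹)(0.0199)) ≈ 4.910×10⁻⁶ s.
pitch = v∥ T = (6.839×10⁵)(4.910×10⁻⁶) ≈ 3.36 m.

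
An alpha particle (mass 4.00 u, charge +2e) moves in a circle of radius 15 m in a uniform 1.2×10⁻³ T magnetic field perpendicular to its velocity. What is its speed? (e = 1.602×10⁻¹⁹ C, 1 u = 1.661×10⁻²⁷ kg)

v ≈ 8.7×10⁵ m/s

From |q|vB = mv²/r, v = |q|Br/m.
v = (3.204×10⁻¹⁹)(1.2×10⁻³)(15)/6.644×10⁻²⁷ ≈ 8.7×10⁵ m/s.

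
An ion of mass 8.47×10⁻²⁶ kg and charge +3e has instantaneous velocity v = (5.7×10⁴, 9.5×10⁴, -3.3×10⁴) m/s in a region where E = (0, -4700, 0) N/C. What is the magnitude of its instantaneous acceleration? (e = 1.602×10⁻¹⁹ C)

|a| ≈ 2.67×10¹⁰ m/s²

Only an electric field acts, so F = qE = (4.806×10⁻¹⁹ C)·(0, -4700, 0) = (0, -2.26×10⁻¹⁵, 0) N.
|a| = |F|/m = 2.259×10⁻¹⁵/8.47×10⁻²⁶ ≈ 2.67×10¹⁰ m/s².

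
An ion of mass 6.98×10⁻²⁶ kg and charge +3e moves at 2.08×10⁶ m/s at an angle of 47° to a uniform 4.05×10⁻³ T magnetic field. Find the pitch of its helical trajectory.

v∥ = v cosθ = 2.08×10⁶·cos47° ≈ 1.419×10⁶ m/s.
T = 2πm/(|q|B) = 2π(6.98×10⁻²⁶)/((4.806×10⁻¹⁹)(4.05×10⁻³)) ≈ 2.253×10⁻⁴ s.
pitch = v∥ T = (1.419×10⁶)(2.253×10⁻⁴) ≈ 320 m.

p ≈ 320 m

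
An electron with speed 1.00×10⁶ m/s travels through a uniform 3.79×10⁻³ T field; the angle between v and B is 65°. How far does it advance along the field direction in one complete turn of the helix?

p ≈ 3.98×10⁻³ m

v∥ = v cosθ = 1.00×10⁶·cos65° ≈ 4.226×10⁵ m/s.
T = 2πm/(|q|B) = 2π(9.109×10⁻³¹)/((1.602×10⁻¹⁹)(3.79×10⁻³)) ≈ 9.426×10⁻⁹ s.
pitch = v∥ T = (4.226×10⁵)(9.426×10⁻⁹) ≈ 3.98×10⁻³ m.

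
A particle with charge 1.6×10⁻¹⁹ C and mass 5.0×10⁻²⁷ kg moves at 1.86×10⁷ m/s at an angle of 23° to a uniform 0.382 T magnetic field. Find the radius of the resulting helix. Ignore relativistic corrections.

r ≈ 0.595 m

v⊥ = v sinθ = 1.86×10⁷·sin23° ≈ 7.268×10⁶ m/s.
r = m v⊥/(|q|B) = (5.0×10⁻²⁷)(7.268×10⁶)/((1.6×10⁻¹⁹)(0.382)) ≈ 0.595 m.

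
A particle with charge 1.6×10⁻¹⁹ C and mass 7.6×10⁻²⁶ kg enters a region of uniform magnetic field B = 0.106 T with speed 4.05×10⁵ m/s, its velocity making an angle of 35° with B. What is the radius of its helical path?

v⊥ = v sinθ = 4.05×10⁵·sin35° ≈ 2.323×10⁵ m/s.
r = m v⊥/(|q|B) = (7.6×10⁻²⁶)(2.323×10⁵)/((1.6×10⁻¹⁹)(0.106)) ≈ 1.04 m.

r ≈ 1.04 m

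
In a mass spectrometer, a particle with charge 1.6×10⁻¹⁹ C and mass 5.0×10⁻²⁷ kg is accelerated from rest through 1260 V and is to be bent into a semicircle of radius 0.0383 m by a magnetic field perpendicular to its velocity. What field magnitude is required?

B ≈ 0.232 T

v = √(2|q|V/m) = √(2·1.6×10⁻¹⁹·1260/5.0×10⁻²⁷) ≈ 2.840×10⁵ m/s.
B = mv/(|q|r) = (5.0×10⁻²⁷)(2.840×10⁵)/((1.6×10⁻¹⁹)(0.0383)) ≈ 0.232 T.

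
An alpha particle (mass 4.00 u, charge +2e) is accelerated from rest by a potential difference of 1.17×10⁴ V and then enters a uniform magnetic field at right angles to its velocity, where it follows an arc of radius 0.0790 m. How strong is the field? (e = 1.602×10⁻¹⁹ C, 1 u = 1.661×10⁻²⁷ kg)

v = √(2|q|V/m) = √(2·3.204×10⁻¹⁹·1.17×10⁴/6.644×10⁻²⁷) ≈ 1.062×10⁶ m/s.
B = mv/(|q|r) = (6.644×10⁻²⁷)(1.062×10⁶)/((3.204×10⁻¹⁹)(0.0790)) ≈ 0.279 T.

B ≈ 0.279 T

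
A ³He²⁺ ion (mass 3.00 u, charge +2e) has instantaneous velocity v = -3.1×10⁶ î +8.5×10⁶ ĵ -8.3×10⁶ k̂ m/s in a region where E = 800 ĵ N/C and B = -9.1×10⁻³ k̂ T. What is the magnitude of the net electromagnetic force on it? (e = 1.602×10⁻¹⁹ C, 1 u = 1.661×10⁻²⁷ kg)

|F| ≈ 2.63×10⁻¹⁴ N

v×B = (-7.74×10⁴, -2.82×10⁴, 0) N/C.
E + v×B = (-7.74×10⁴, -2.74×10⁴, 0) N/C.
F = q(E + v×B) = (3.204×10⁻¹⁹ C)·(-7.74×10⁴, -2.74×10⁴, 0) = (-2.48×10⁻¹⁴, -8.78×10⁻¹⁵, 0) N.
|F| = 2.63×10⁻¹⁴ N.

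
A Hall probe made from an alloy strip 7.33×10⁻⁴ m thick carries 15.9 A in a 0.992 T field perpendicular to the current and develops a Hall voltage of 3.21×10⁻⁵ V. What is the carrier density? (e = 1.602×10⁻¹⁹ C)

From V_H = IB/(n e t), n = IB/(V_H e t).
n = (15.9)(0.992)/((3.21×10⁻⁵)(1.602×10⁻¹⁹)(7.33×10⁻⁴)) ≈ 4.18×10²⁷ m⁻³.

n ≈ 4.18×10²⁷ m⁻³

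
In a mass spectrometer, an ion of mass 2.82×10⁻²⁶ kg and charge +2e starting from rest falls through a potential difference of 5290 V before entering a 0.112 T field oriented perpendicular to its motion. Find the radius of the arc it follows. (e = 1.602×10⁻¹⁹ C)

r ≈ 0.272 m

Acceleration: |q|V = ½mv² ⇒ v = √(2|q|V/m) = √(2·3.204×10⁻¹⁹·5290/2.82×10⁻²⁶) ≈ 3.467×10⁵ m/s.
In the field: r = mv/(|q|B) = (2.82×10⁻²⁶)(3.467×10⁵)/((3.204×10⁻¹⁹)(0.112)) ≈ 0.272 m.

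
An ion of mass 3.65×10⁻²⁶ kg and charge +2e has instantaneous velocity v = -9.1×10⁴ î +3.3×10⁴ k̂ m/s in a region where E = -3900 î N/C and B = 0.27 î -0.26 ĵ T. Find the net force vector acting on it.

F ≈ (1.50×10⁻¹⁵, 2.85×10⁻¹⁵, 7.58×10⁻¹⁵) N

v×B = (8580, 8910, 2.37×10⁴) N/C.
E + v×B = (4680, 8910, 2.37×10⁴) N/C.
F = q(E + v×B) = (3.204×10⁻¹⁹ C)·(4680, 8910, 2.37×10⁴) = (1.50×10⁻¹⁵, 2.85×10⁻¹⁵, 7.58×10⁻¹⁵) N.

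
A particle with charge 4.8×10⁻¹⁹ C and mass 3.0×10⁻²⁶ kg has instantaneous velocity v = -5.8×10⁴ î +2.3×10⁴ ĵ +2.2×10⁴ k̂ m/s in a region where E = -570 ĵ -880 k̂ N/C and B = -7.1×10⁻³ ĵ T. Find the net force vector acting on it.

F ≈ (7.50×10⁻¹⁷, -2.74×10⁻¹⁶, -2.25×10⁻¹⁶) N

v×B = (156, 0, 412) N/C.
E + v×B = (156, -570, -468) N/C.
F = q(E + v×B) = (4.8×10⁻¹⁹ C)·(156, -570, -468) = (7.50×10⁻¹⁷, -2.74×10⁻¹⁶, -2.25×10⁻¹⁶) N.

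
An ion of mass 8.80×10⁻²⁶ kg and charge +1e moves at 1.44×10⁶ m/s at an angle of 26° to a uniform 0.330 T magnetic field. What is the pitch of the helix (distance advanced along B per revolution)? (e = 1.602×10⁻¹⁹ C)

p ≈ 13.5 m

v∥ = v cosθ = 1.44×10⁶·cos26° ≈ 1.294×10⁶ m/s.
T = 2πm/(|q|B) = 2π(8.80×10⁻²⁶)/((1.602×10⁻¹⁹)(0.330)) ≈ 1.046×10⁻⁵ s.
pitch = v∥ T = (1.294×10⁶)(1.046×10⁻⁵) ≈ 13.5 m.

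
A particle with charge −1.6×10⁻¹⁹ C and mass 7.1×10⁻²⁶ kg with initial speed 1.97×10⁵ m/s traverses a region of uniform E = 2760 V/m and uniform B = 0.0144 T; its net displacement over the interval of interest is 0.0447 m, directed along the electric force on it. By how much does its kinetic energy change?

ΔKE ≈ 1.97×10⁻¹⁷ J

The magnetic force is always ⟂ v and does no work; only the electric force changes KE.
ΔKE = F_E · d = |q|E d = (1.6×10⁻¹⁹)(2760)(0.0447) ≈ 1.97×10⁻¹⁷ J.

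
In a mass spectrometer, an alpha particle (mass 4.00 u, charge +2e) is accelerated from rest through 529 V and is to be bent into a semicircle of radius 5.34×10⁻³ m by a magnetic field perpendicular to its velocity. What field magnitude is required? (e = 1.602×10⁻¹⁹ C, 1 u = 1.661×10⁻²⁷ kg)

B ≈ 0.877 T

v = √(2|q|V/m) = √(2·3.204×10⁻¹⁹·529/6.644×10⁻²⁷) ≈ 2.259×10⁵ m/s.
B = mv/(|q|r) = (6.644×10⁻²⁷)(2.259×10⁵)/((3.204×10⁻¹⁹)(5.34×10⁻³)) ≈ 0.877 T.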